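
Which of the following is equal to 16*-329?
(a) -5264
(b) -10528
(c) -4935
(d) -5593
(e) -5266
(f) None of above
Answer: a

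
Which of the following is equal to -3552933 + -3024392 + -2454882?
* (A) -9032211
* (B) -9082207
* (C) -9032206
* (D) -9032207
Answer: D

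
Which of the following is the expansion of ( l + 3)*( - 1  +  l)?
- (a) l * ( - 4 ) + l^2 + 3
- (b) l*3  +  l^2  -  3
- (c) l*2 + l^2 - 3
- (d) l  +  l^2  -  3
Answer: c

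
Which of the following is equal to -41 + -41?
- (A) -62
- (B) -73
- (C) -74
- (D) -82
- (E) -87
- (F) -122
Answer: D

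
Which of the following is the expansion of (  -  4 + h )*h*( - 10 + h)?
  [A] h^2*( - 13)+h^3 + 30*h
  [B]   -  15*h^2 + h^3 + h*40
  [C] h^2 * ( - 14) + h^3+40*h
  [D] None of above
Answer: C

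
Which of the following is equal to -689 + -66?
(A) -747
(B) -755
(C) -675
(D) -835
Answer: B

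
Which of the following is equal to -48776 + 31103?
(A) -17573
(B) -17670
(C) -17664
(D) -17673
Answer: D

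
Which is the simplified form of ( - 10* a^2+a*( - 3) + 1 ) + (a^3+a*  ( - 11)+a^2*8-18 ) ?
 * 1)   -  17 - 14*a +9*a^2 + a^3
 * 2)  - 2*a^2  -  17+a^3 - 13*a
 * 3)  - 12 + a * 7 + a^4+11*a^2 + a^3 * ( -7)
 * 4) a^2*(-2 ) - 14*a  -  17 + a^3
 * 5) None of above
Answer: 4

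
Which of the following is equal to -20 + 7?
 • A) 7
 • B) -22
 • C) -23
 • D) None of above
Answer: D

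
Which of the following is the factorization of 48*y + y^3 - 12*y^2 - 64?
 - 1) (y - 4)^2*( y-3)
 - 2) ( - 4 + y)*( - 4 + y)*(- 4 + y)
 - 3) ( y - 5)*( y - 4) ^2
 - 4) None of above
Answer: 2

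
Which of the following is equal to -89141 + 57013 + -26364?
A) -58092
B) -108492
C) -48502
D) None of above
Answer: D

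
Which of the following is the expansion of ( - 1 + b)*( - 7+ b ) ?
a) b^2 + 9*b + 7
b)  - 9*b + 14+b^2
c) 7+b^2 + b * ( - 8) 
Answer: c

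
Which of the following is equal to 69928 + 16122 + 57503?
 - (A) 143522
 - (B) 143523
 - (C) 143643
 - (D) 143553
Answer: D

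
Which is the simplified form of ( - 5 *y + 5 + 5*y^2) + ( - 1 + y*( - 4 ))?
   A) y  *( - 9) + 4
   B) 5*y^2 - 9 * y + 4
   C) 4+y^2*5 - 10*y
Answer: B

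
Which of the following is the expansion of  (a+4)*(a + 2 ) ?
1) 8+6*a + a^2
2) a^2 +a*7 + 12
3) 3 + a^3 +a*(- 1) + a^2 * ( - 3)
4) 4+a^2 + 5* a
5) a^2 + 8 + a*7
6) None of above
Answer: 1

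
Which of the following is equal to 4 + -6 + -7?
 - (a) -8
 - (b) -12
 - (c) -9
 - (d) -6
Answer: c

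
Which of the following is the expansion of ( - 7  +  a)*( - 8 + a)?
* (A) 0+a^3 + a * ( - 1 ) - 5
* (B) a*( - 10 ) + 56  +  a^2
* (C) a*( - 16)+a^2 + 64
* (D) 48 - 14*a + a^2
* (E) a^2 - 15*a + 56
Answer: E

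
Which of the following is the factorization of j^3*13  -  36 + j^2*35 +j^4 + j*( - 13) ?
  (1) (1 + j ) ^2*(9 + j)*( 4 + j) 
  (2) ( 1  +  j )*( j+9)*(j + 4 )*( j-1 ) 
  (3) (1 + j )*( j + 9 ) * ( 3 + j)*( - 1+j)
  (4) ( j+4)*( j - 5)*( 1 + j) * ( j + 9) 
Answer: 2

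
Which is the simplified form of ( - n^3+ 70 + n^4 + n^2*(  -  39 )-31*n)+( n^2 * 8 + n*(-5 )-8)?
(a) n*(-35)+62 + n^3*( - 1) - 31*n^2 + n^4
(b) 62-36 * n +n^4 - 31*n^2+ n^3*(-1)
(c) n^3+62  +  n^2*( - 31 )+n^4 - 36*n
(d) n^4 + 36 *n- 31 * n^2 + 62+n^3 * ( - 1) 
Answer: b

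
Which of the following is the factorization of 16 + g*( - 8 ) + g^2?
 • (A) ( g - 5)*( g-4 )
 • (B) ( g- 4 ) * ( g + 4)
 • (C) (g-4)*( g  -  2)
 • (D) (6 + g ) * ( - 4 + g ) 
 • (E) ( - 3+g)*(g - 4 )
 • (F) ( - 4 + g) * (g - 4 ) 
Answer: F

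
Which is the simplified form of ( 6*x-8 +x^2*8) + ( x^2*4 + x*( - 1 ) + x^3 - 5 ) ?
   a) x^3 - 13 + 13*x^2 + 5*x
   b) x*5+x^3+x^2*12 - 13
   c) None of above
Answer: b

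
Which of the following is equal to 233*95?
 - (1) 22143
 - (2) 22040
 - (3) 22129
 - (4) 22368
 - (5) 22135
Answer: 5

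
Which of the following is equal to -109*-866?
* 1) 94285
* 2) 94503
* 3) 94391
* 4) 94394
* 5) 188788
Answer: 4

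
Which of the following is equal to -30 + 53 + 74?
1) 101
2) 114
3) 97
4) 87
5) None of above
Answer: 3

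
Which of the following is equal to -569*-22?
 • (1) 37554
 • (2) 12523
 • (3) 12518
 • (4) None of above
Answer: 3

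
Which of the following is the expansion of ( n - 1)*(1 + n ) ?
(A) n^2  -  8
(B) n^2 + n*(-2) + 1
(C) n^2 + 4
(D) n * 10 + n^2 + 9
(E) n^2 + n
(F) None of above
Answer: F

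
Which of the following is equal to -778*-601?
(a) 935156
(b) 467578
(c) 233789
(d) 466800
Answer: b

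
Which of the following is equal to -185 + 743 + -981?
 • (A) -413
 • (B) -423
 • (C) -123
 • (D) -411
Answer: B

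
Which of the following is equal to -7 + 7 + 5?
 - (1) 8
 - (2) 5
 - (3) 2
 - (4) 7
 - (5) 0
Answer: 2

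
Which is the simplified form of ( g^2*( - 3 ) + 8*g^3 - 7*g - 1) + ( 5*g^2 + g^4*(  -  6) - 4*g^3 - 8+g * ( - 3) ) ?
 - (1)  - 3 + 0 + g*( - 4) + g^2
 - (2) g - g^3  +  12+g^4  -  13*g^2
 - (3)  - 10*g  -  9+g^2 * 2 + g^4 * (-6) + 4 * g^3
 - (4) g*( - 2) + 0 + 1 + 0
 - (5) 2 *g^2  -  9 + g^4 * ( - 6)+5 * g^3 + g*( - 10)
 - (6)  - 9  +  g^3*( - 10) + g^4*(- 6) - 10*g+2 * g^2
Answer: 3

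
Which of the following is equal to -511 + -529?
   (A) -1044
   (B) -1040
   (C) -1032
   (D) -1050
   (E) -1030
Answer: B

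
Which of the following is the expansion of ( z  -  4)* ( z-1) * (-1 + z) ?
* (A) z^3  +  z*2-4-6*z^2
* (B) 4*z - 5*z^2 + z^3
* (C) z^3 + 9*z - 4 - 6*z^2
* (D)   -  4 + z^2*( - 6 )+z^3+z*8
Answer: C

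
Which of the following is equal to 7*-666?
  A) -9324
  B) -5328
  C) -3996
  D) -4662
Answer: D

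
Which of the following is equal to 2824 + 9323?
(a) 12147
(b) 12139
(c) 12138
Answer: a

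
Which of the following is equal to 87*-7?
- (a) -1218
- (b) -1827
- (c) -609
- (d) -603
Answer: c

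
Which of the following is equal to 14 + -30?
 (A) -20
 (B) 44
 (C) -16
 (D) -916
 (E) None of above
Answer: C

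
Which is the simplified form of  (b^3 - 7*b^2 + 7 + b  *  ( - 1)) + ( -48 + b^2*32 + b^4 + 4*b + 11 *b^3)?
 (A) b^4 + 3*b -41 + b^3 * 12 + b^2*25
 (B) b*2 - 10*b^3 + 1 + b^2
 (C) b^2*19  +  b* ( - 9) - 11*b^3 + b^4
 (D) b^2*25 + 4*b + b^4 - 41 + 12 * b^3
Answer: A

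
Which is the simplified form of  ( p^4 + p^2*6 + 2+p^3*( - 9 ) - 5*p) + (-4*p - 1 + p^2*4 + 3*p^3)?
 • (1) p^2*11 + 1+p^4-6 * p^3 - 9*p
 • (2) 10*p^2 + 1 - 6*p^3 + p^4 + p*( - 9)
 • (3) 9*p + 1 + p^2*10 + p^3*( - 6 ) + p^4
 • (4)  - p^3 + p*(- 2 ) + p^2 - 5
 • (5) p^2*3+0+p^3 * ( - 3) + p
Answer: 2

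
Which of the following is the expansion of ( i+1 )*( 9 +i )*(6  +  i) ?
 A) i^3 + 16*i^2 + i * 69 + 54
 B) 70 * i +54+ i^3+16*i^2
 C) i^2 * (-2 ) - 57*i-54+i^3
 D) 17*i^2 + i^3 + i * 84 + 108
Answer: A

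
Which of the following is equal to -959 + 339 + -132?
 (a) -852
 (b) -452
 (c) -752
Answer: c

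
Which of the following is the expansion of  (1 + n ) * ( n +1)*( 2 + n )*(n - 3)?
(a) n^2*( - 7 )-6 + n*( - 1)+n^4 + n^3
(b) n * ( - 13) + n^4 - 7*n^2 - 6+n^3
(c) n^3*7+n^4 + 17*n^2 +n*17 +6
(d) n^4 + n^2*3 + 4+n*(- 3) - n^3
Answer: b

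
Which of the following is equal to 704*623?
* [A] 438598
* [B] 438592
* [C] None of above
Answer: B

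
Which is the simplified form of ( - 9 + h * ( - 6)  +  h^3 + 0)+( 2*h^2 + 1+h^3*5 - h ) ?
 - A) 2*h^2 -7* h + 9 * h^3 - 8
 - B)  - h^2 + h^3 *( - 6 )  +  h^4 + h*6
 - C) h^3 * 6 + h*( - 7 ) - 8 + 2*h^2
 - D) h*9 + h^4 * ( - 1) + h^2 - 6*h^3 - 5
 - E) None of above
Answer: C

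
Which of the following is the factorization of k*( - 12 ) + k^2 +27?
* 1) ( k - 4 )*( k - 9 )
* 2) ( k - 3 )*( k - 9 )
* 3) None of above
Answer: 2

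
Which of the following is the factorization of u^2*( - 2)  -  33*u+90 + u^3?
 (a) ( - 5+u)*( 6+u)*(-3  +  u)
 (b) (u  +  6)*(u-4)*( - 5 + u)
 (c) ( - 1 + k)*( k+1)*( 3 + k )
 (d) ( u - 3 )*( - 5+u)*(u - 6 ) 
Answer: a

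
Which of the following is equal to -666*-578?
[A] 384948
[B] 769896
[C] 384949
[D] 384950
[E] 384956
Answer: A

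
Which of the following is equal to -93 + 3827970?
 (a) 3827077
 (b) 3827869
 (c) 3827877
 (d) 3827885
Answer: c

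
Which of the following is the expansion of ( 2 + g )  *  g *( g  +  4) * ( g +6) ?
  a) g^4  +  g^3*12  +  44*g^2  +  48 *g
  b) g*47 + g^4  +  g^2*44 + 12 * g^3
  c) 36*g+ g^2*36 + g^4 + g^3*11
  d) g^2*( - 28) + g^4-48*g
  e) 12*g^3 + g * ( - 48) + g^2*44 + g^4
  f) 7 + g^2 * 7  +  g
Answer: a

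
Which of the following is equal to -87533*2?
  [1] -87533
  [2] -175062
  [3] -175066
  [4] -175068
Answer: 3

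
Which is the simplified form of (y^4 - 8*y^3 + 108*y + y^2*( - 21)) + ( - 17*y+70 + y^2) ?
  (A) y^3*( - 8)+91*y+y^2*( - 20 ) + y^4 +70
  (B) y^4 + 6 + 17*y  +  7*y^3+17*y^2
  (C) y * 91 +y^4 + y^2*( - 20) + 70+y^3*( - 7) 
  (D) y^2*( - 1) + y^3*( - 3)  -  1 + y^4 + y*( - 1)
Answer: A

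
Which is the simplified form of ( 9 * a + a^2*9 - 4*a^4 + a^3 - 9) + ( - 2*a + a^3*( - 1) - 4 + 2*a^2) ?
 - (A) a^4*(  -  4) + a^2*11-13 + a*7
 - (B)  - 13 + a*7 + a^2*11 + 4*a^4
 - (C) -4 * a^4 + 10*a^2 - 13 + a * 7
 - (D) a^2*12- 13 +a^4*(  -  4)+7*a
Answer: A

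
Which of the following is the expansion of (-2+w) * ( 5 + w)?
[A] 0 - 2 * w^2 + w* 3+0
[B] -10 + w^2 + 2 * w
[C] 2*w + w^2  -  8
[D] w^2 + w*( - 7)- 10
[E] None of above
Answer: E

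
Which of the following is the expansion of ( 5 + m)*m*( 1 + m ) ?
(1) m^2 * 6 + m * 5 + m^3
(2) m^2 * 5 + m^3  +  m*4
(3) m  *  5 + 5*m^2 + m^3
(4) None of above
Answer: 1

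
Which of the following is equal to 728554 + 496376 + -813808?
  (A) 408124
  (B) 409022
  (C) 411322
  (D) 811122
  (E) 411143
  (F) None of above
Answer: F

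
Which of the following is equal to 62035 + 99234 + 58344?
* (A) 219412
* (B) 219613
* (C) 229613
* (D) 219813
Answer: B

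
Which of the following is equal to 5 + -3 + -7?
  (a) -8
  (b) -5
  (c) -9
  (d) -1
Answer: b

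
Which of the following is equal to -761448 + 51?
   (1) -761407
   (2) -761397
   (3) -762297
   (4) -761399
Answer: 2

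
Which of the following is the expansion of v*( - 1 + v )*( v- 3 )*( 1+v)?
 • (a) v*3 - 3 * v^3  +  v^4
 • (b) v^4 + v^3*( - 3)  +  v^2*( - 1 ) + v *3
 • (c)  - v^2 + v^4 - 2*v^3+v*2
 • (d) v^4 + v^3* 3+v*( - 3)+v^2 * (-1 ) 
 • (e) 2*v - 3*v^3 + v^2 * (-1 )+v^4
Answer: b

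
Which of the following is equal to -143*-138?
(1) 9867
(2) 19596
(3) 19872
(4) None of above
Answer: 4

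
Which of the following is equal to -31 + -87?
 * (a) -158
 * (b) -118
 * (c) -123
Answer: b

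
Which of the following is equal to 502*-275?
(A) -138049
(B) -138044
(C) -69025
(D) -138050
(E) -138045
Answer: D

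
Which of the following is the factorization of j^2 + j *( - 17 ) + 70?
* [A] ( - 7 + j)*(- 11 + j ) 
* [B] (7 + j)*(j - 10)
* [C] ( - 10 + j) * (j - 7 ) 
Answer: C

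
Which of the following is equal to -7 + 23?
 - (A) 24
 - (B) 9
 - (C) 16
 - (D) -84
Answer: C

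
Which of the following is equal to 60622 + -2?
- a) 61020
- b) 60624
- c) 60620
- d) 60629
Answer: c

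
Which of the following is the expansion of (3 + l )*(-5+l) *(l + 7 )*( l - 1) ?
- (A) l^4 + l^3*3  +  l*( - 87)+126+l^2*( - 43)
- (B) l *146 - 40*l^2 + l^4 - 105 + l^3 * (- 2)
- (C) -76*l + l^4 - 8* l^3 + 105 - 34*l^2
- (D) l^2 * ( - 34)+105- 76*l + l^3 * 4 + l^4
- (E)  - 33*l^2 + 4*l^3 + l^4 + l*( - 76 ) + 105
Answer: D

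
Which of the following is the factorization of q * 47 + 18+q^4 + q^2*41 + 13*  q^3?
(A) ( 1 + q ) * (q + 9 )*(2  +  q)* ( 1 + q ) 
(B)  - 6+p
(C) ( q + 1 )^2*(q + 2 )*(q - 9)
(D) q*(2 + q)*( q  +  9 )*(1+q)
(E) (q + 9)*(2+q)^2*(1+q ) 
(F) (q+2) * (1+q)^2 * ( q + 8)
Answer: A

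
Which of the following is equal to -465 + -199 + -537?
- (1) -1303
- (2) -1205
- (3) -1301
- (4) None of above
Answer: 4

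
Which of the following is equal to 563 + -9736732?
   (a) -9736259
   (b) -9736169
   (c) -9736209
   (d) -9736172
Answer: b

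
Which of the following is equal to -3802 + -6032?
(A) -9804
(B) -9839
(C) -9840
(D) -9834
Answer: D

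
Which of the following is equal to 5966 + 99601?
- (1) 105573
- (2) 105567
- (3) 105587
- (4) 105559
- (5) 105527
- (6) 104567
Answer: 2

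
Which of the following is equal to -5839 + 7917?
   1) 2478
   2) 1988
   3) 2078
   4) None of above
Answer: 3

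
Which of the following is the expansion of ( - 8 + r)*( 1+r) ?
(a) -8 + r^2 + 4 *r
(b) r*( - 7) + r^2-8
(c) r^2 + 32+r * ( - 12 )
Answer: b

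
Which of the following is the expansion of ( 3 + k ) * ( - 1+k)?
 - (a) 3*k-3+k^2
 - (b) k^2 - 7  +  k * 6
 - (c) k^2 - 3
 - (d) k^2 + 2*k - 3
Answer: d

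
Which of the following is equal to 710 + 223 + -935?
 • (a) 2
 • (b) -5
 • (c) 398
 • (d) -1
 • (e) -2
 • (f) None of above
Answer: e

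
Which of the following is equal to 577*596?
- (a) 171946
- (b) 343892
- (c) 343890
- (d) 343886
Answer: b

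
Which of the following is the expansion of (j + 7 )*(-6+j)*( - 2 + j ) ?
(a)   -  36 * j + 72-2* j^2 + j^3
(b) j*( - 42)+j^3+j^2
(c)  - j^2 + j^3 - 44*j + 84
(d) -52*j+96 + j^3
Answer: c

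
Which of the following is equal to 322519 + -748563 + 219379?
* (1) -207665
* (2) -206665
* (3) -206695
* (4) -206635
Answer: 2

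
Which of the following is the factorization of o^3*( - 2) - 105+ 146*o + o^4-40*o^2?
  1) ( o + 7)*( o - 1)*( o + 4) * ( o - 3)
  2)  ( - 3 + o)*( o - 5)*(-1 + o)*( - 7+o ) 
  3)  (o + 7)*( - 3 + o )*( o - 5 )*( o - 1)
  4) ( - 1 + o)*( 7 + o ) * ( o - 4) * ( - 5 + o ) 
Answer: 3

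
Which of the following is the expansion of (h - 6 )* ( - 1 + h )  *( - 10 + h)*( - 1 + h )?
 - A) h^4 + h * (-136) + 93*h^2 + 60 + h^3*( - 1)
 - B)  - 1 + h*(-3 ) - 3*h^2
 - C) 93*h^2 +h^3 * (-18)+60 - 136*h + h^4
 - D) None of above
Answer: C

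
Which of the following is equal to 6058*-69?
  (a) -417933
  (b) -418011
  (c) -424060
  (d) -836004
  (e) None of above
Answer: e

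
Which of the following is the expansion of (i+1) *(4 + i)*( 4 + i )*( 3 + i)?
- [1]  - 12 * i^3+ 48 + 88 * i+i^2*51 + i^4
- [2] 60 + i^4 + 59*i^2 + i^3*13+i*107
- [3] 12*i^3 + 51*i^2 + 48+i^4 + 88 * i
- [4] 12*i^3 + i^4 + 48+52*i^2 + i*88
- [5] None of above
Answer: 3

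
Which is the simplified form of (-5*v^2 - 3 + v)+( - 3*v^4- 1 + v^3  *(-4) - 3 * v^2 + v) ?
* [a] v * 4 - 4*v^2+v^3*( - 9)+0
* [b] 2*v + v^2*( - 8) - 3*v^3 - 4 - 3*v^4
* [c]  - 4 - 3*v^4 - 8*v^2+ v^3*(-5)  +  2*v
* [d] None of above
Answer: d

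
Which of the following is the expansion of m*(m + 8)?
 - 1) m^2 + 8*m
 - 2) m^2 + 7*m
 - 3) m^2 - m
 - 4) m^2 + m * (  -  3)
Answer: 1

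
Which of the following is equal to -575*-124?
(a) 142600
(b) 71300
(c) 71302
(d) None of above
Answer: b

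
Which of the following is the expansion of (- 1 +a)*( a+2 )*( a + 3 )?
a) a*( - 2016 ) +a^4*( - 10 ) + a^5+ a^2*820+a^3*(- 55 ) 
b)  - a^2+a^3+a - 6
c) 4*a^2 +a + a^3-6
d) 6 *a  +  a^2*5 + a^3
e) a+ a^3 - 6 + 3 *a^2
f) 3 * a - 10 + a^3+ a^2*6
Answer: c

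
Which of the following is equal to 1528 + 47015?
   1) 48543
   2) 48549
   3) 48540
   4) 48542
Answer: 1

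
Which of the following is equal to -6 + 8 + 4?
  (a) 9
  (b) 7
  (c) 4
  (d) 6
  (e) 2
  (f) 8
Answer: d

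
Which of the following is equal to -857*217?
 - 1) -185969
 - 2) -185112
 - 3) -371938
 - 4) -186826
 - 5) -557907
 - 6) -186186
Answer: 1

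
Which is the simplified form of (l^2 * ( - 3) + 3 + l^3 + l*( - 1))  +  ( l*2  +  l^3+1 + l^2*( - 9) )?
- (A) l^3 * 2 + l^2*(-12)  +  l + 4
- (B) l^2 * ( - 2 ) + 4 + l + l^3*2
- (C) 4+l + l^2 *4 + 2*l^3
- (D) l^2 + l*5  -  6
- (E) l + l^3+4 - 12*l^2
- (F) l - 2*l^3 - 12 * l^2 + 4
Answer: A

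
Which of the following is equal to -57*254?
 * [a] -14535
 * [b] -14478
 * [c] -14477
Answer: b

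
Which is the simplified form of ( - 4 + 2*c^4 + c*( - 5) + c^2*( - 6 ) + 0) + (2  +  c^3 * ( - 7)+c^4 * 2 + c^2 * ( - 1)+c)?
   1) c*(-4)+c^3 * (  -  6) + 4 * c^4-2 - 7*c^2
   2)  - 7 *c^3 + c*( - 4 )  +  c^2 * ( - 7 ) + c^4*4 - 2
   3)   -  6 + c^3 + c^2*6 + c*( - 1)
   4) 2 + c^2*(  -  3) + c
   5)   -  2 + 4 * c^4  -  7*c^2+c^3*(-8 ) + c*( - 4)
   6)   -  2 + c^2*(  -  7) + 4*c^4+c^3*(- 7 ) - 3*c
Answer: 2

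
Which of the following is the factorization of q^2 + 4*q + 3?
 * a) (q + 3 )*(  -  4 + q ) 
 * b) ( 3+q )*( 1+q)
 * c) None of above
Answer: b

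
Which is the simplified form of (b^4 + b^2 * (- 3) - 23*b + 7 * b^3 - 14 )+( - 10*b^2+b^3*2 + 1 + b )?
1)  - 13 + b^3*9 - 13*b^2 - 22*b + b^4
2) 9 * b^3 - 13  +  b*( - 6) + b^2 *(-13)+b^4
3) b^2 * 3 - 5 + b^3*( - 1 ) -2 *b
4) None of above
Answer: 1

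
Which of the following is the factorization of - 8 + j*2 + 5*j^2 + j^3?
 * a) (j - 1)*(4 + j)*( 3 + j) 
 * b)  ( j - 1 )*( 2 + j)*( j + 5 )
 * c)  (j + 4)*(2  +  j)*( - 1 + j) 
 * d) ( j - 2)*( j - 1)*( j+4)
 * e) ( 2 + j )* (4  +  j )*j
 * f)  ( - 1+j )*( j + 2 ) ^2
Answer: c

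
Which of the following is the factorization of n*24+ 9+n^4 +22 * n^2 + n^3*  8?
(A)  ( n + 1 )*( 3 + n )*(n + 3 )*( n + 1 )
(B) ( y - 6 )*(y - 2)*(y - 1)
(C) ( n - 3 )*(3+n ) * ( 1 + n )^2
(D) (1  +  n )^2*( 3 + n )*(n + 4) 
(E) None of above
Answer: A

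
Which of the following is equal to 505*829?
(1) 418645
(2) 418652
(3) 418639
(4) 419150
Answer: 1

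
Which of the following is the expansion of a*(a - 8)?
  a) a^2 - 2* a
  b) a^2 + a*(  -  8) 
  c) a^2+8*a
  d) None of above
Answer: b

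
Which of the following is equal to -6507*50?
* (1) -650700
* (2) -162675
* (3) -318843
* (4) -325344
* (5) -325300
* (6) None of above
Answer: 6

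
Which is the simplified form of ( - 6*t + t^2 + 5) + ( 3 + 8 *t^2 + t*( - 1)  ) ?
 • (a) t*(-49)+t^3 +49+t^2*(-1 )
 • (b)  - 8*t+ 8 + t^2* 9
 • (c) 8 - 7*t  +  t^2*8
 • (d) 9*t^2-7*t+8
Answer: d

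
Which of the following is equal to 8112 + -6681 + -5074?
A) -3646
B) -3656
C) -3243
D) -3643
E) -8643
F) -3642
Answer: D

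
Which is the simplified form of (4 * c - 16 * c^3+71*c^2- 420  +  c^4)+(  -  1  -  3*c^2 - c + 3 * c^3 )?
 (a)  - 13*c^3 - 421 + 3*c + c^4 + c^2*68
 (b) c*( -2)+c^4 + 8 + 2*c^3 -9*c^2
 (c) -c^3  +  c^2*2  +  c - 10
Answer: a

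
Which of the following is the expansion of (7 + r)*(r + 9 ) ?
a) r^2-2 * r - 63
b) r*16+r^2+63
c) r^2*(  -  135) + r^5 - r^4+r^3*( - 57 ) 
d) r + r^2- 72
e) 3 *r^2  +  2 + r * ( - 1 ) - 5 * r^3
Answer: b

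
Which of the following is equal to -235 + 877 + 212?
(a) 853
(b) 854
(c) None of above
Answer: b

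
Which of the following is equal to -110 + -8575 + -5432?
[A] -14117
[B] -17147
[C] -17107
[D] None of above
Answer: A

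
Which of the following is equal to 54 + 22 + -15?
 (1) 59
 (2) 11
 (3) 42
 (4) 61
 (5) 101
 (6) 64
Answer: 4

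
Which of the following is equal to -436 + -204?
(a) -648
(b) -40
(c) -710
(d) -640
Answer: d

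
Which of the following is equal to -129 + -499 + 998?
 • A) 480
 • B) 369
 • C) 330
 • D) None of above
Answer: D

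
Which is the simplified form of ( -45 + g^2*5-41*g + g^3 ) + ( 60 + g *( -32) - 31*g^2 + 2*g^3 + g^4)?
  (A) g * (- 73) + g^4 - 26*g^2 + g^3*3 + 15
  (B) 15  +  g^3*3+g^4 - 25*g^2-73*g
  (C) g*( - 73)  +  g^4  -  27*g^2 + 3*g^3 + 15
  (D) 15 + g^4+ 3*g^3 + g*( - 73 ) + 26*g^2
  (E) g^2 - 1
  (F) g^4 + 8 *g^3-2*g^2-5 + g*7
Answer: A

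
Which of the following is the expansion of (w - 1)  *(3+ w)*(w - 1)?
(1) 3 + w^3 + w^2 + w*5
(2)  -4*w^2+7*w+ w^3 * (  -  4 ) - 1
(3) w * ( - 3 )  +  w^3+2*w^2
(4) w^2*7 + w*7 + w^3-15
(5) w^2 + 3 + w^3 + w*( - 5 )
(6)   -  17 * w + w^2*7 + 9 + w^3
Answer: 5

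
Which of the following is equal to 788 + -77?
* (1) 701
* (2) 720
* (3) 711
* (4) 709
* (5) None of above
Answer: 3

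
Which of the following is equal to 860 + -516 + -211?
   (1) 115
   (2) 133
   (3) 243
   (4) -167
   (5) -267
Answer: 2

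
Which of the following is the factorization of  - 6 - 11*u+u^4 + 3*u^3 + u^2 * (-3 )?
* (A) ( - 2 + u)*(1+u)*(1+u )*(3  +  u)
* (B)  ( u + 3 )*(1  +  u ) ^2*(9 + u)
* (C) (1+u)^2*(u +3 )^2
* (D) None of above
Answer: A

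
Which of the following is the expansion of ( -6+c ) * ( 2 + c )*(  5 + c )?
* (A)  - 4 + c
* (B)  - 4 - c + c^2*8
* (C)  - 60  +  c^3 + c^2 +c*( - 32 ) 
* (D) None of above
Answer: C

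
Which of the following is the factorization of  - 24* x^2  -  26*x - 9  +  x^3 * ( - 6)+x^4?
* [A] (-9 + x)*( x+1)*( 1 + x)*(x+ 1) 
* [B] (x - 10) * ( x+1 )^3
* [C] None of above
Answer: A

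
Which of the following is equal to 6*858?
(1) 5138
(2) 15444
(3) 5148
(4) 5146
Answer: 3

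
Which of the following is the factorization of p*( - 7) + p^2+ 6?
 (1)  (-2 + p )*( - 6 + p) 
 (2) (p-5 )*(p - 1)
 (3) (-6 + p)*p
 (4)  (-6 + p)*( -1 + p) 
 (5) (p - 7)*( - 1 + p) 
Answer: 4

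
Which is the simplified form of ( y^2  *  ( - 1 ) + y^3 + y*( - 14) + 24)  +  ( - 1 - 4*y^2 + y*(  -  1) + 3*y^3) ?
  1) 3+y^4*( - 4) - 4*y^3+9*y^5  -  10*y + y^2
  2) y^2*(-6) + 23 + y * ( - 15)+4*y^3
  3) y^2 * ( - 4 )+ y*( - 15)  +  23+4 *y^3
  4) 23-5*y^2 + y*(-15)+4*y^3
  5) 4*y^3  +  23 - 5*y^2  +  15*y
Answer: 4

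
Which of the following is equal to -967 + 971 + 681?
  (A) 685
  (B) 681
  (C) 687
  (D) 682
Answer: A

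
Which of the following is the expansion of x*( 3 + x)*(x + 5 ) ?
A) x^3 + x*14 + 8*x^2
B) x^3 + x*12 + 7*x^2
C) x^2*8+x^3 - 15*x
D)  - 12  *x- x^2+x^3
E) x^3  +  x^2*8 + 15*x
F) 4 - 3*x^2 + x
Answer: E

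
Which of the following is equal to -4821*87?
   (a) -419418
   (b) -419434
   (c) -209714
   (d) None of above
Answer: d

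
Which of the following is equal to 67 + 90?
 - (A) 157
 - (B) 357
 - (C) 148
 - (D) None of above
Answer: A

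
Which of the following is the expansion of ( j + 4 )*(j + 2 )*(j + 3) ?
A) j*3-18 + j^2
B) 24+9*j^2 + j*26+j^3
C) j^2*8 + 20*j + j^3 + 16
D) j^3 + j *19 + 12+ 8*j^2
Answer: B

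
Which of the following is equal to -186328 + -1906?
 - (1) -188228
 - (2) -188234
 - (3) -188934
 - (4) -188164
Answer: 2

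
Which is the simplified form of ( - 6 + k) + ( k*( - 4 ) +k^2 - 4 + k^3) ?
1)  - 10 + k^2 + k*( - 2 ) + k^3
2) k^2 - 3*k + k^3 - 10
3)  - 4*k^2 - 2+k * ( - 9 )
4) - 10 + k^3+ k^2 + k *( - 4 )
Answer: 2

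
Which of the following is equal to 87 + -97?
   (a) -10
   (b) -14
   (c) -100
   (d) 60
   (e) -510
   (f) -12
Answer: a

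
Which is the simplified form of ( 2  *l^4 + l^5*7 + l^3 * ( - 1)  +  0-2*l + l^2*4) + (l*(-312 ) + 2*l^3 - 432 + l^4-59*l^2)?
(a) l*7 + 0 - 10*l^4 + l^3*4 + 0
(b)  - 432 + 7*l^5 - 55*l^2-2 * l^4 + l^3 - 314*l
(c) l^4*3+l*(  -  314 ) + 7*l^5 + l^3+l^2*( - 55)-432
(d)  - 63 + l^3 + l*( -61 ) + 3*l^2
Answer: c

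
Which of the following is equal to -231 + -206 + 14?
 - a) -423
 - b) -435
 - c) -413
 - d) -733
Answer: a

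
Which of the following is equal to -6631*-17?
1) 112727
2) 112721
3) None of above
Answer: 1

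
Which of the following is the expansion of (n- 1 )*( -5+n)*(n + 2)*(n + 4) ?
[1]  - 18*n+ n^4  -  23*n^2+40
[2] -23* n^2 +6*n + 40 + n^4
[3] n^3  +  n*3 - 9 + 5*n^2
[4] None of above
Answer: 1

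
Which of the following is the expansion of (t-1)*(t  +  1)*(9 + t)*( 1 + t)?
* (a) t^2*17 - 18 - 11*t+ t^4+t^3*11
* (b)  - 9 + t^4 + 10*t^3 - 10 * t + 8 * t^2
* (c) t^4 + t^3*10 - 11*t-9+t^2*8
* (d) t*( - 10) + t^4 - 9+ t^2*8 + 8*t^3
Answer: b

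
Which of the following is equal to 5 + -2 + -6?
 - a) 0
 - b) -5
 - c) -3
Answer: c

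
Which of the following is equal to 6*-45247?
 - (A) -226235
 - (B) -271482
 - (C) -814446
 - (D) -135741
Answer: B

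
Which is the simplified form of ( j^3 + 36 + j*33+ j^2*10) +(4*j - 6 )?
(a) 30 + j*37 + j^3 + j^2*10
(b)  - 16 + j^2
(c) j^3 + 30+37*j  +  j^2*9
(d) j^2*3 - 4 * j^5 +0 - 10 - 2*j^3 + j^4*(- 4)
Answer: a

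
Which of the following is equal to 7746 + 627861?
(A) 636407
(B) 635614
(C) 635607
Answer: C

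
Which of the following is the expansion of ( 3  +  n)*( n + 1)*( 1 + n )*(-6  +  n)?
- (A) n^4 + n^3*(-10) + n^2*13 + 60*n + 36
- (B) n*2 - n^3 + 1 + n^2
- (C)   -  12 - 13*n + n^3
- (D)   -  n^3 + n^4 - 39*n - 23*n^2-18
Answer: D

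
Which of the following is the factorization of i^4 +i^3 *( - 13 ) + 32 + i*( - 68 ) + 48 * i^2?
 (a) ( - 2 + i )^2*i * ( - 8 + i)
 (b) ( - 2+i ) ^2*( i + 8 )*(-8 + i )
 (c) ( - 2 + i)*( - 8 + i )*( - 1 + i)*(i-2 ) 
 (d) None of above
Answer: c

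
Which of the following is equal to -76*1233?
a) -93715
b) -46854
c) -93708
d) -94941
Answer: c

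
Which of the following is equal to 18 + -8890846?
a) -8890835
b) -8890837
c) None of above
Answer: c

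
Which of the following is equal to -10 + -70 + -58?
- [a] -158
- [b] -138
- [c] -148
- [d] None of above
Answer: b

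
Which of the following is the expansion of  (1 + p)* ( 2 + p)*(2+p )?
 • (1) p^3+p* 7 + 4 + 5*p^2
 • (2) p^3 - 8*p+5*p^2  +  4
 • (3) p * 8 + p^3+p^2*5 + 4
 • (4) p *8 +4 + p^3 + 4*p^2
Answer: 3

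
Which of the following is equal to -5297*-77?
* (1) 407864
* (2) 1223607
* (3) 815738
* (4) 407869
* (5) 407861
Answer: 4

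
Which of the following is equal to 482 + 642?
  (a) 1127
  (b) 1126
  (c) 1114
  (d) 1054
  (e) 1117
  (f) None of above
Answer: f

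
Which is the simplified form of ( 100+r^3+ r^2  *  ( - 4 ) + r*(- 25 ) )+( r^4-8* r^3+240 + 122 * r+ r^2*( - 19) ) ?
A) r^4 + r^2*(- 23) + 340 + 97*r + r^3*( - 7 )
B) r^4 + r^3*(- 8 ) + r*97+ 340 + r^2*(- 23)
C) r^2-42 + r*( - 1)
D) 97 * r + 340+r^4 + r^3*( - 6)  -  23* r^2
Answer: A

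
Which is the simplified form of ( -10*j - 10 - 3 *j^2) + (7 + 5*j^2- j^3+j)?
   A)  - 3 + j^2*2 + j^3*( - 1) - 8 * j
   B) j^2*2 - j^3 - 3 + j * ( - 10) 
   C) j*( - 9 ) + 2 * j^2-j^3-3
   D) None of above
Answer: C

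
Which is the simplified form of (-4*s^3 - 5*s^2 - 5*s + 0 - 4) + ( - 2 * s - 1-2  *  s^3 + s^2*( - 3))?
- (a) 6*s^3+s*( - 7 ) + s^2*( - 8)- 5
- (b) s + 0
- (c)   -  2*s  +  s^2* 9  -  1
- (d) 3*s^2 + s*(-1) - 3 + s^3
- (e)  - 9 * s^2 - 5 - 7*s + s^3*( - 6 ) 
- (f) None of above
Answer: f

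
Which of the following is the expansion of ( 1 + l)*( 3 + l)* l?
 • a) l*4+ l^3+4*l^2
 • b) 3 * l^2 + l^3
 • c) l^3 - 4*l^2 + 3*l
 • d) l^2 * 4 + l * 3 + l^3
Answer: d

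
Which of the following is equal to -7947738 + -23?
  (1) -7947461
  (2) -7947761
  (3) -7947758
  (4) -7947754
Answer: 2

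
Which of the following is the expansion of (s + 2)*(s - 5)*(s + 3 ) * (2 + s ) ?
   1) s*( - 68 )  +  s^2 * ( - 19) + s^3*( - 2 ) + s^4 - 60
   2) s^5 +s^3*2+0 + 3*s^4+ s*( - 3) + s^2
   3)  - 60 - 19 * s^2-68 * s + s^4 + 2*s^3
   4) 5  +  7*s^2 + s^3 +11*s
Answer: 3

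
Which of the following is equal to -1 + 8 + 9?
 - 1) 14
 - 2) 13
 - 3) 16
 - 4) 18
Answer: 3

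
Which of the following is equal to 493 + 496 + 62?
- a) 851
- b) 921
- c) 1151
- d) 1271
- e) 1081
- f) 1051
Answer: f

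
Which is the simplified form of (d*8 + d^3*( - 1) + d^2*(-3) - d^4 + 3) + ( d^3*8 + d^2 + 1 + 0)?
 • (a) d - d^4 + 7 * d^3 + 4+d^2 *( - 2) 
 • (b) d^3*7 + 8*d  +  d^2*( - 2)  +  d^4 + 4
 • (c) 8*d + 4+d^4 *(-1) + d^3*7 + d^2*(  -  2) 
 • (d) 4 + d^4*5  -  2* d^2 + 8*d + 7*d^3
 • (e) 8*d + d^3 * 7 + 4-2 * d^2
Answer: c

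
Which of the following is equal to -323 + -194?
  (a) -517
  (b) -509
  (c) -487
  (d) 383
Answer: a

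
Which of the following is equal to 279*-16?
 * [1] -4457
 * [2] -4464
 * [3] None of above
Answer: 2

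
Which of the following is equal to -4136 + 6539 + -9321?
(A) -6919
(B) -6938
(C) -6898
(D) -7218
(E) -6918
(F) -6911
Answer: E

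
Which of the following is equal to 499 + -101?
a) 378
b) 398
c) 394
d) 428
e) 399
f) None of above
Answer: b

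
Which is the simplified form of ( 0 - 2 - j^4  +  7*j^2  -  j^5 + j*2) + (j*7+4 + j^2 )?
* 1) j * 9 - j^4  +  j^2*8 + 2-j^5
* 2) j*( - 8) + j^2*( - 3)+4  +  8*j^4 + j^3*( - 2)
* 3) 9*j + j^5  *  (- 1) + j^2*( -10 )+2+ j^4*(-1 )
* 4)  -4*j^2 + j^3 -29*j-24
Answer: 1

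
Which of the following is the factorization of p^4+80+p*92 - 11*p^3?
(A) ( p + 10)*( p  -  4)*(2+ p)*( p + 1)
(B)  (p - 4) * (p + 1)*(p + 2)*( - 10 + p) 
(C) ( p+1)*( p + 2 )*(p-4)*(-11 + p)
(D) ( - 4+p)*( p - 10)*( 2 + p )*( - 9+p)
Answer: B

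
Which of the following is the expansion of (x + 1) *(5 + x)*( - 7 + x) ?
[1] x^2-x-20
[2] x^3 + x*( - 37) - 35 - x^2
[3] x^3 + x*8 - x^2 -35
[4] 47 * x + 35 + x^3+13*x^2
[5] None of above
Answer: 2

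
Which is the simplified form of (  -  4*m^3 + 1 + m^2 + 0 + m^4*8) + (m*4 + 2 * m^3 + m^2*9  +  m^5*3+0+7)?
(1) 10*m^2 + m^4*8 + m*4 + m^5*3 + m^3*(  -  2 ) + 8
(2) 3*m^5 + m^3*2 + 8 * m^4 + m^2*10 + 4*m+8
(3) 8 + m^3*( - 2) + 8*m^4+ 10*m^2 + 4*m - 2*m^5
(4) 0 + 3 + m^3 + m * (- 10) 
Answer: 1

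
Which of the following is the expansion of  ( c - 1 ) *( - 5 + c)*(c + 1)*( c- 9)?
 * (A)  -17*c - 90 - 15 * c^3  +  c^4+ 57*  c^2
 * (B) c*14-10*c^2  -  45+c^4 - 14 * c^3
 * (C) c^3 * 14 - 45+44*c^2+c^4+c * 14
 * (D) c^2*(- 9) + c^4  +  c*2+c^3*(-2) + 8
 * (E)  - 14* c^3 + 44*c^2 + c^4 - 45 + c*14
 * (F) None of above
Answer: E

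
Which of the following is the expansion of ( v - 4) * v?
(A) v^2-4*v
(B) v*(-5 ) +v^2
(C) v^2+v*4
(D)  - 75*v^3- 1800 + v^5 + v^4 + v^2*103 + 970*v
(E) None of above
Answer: A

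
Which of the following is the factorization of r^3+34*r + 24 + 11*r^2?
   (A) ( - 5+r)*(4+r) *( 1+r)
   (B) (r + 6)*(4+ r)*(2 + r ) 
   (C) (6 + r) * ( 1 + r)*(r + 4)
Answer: C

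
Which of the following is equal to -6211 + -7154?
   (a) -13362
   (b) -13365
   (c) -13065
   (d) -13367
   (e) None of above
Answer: b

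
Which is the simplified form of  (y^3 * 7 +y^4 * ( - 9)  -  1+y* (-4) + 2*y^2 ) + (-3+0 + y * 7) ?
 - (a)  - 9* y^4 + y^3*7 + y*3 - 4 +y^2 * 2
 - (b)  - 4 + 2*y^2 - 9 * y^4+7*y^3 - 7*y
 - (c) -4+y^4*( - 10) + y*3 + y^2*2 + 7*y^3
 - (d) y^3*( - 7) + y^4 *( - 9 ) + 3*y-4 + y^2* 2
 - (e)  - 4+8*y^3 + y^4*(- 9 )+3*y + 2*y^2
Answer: a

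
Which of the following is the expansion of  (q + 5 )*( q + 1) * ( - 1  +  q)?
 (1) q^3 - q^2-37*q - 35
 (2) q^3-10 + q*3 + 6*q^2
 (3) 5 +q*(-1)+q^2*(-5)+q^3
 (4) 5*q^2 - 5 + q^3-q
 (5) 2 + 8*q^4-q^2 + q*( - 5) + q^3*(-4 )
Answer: 4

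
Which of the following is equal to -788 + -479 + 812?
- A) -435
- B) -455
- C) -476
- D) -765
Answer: B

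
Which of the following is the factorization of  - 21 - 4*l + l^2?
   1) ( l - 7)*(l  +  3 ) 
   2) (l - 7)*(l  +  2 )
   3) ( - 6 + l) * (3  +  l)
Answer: 1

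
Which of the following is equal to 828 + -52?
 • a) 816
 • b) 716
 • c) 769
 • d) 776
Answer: d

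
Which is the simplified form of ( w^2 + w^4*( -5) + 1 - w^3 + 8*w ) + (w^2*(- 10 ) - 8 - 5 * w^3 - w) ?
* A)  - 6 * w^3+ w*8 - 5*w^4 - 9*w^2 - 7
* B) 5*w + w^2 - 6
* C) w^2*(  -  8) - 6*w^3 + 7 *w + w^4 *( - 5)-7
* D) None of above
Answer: D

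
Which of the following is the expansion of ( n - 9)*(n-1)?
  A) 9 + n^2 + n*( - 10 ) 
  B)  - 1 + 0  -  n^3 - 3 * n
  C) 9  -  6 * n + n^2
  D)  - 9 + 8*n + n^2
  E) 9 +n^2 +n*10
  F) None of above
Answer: A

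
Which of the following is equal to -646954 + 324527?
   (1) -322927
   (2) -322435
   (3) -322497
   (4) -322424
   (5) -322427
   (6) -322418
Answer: 5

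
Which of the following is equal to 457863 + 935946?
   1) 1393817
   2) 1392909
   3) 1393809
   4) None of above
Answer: 3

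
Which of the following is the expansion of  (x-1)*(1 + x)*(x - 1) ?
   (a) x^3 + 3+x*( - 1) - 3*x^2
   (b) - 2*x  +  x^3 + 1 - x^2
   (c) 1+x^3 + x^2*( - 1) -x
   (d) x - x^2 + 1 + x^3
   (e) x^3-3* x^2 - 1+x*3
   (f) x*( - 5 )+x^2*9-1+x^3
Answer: c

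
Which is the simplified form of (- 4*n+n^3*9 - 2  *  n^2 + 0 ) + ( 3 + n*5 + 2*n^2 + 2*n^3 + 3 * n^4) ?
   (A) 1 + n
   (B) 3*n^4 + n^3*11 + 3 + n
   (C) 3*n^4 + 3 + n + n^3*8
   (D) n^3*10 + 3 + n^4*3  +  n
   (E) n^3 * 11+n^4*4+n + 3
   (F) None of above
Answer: B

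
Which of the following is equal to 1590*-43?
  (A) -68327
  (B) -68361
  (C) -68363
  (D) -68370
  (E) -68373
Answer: D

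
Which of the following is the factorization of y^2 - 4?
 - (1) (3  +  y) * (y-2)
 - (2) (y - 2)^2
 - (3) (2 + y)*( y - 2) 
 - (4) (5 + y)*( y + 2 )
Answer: 3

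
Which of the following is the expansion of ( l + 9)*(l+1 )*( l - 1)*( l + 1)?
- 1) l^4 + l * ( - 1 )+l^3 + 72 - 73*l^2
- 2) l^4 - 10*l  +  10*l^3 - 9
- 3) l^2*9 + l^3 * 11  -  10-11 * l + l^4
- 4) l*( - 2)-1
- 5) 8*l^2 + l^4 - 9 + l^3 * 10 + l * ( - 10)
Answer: 5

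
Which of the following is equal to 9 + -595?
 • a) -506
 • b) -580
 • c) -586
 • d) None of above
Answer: c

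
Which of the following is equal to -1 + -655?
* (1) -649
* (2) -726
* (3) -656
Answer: 3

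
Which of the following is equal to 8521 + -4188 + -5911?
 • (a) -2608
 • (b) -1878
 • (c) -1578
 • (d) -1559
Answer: c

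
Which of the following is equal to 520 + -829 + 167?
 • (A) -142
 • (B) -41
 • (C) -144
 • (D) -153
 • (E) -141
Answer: A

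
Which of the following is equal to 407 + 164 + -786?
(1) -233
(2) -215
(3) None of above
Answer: 2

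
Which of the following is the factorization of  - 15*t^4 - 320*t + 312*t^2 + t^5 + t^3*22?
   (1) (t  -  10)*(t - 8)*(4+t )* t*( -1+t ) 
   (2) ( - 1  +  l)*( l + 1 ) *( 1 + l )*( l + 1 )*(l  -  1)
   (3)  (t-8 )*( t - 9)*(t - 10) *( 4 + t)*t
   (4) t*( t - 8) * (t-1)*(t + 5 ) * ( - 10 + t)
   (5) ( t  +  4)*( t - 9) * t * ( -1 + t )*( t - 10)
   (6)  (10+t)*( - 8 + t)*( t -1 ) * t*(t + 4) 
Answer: 1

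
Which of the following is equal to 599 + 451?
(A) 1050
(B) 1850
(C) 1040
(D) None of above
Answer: A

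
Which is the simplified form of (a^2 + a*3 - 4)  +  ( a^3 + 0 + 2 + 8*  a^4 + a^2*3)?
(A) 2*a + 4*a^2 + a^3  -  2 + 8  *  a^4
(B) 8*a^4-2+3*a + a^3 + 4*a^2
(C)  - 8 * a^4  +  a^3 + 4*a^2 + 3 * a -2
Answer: B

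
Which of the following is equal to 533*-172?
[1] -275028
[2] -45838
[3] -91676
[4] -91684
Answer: 3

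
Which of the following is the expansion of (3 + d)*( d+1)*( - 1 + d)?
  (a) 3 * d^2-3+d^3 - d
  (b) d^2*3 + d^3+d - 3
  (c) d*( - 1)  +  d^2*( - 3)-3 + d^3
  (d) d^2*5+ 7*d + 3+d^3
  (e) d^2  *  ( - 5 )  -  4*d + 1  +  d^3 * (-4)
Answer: a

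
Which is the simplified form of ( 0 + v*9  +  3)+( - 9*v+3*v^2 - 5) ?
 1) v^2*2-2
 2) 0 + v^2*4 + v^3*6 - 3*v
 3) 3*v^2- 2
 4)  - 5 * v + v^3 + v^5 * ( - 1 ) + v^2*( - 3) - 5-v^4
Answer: 3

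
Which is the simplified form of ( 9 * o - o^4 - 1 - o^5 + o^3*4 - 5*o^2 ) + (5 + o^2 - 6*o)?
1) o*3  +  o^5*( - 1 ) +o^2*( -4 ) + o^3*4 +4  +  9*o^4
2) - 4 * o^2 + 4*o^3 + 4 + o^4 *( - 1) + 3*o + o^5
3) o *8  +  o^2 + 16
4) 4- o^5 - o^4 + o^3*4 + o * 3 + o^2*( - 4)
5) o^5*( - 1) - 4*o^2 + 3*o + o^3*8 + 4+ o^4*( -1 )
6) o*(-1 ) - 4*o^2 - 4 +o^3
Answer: 4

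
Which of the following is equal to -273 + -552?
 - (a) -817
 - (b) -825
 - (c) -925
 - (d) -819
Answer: b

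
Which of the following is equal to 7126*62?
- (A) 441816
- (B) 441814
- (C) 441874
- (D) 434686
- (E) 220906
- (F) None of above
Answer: F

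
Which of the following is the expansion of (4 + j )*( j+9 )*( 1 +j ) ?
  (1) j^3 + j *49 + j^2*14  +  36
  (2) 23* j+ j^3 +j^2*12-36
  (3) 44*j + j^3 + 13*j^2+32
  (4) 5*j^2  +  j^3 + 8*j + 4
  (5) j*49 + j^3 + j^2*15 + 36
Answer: 1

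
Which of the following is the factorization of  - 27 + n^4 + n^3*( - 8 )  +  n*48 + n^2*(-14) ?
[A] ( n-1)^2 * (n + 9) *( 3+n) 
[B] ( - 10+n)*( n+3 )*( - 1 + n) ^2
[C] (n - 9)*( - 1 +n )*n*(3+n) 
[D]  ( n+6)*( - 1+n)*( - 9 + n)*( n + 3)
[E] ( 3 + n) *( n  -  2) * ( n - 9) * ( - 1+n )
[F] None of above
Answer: F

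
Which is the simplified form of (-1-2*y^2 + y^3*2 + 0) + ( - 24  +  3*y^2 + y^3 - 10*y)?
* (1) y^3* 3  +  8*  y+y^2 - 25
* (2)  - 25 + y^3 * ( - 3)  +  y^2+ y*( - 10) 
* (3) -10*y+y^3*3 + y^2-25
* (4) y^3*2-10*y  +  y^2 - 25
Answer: 3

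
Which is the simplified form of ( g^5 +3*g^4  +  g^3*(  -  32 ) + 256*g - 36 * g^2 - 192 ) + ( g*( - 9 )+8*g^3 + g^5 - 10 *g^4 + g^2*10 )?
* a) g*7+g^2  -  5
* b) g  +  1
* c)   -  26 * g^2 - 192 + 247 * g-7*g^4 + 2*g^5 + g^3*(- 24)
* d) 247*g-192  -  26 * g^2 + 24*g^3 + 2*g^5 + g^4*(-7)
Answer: c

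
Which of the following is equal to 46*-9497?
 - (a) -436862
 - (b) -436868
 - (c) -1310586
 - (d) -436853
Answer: a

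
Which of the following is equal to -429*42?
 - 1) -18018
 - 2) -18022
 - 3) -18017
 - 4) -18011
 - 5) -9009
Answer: 1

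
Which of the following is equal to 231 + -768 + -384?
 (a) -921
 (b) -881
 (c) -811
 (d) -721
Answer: a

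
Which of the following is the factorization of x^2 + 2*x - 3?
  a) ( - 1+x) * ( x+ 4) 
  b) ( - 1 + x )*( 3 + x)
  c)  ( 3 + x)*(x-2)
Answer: b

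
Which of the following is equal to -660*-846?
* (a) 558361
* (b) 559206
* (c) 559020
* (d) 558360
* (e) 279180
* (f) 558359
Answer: d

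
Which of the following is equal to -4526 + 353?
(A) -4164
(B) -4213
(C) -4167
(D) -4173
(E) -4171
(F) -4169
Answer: D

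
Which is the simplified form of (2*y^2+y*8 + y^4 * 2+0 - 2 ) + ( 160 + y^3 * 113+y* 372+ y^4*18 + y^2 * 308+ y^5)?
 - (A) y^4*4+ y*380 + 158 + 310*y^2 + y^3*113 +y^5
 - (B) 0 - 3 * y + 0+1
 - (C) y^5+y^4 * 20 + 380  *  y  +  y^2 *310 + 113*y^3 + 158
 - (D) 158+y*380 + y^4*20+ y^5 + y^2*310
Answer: C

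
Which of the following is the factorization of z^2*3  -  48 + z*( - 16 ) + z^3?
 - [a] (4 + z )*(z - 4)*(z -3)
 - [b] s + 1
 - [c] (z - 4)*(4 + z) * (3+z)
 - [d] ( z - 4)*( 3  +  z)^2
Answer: c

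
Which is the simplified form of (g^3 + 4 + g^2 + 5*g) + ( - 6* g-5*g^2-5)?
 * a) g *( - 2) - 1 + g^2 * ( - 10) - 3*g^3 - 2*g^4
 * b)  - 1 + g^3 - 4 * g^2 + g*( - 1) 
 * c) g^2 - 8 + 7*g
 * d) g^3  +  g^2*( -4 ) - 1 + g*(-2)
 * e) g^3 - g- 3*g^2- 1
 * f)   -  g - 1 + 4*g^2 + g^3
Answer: b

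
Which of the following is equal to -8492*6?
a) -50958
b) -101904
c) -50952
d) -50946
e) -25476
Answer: c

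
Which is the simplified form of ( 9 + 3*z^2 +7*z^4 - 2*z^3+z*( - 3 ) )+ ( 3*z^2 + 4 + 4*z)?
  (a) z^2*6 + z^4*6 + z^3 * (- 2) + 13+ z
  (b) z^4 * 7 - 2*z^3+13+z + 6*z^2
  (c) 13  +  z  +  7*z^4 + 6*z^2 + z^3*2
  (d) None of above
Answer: b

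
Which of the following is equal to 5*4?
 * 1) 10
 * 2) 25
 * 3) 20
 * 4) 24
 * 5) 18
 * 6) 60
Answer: 3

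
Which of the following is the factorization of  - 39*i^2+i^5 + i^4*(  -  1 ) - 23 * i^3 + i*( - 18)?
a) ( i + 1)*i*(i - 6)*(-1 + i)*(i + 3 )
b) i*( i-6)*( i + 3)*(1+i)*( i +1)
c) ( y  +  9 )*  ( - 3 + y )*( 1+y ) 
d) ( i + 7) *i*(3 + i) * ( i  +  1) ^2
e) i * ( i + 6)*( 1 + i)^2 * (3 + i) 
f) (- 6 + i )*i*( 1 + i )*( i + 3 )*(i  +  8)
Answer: b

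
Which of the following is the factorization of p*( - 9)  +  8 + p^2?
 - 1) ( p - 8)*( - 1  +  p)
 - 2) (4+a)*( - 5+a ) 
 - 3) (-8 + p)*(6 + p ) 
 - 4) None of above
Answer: 1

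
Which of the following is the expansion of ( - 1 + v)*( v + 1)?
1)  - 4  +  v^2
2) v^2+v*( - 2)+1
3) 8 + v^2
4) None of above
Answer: 4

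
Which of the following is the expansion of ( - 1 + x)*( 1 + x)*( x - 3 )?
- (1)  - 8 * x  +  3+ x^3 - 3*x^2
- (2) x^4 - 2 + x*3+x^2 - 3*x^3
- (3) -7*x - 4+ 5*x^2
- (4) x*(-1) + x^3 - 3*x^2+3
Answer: 4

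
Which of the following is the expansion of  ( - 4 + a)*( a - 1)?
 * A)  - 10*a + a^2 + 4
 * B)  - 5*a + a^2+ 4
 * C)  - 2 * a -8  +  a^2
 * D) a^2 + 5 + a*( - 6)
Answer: B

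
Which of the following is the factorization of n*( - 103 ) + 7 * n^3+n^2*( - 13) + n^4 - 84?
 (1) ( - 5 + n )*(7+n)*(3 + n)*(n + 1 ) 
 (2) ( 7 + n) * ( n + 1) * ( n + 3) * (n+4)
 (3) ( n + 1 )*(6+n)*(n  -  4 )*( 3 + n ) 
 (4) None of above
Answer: 4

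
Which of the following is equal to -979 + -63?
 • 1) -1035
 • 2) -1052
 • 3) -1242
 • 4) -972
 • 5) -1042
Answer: 5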